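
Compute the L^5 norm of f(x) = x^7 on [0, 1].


Step 1: ||f||_5 = (integral_0^1 |x^7|^5 dx)^(1/5)
     = (integral_0^1 x^35 dx)^(1/5)
Step 2: integral_0^1 x^35 dx = [x^36/(36)] from 0 to 1 = 1^36/36
     = 1/36 = 0.027778
Step 3: ||f||_5 = (0.027778)^(1/5) = 0.488359


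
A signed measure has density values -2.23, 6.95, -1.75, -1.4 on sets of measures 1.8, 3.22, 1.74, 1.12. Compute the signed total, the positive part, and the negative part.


Step 1: Compute signed measure on each set:
  Set 1: -2.23 * 1.8 = -4.014
  Set 2: 6.95 * 3.22 = 22.379
  Set 3: -1.75 * 1.74 = -3.045
  Set 4: -1.4 * 1.12 = -1.568
Step 2: Total signed measure = (-4.014) + (22.379) + (-3.045) + (-1.568)
     = 13.752
Step 3: Positive part mu+(X) = sum of positive contributions = 22.379
Step 4: Negative part mu-(X) = |sum of negative contributions| = 8.627


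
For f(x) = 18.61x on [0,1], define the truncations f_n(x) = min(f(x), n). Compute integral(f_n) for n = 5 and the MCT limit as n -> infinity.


f(x) = 18.61x on [0,1]; f_n(x) = min(18.61x, n). At n = 5:
Step 1: f(x) reaches 5 at x = 5/18.61 = 0.268673
Step 2: integral(f_5) = integral(18.61x, 0, 0.268673) + integral(5, 0.268673, 1)
       = 18.61*0.268673^2/2 + 5*(1 - 0.268673)
       = 0.671682 + 3.656636
       = 4.328318
Step 3: As n -> infinity, f_n increases to f, so by MCT integral(f_n) -> integral(f) = 18.61/2 = 9.305.
Convergence: integral(f_5) = 4.328318 -> 9.305 as n -> infinity


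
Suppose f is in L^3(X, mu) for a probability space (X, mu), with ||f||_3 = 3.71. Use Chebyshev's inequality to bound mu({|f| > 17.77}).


Chebyshev/Markov inequality: mu(|f| > eps) <= (||f||_p / eps)^p
Step 1: ||f||_3 / eps = 3.71 / 17.77 = 0.208779
Step 2: Raise to power p = 3:
  (0.208779)^3 = 0.0091
Step 3: Therefore mu(|f| > 17.77) <= 0.0091


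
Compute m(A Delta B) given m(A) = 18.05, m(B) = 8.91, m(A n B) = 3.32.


m(A Delta B) = m(A) + m(B) - 2*m(A n B)
= 18.05 + 8.91 - 2*3.32
= 18.05 + 8.91 - 6.64
= 20.32


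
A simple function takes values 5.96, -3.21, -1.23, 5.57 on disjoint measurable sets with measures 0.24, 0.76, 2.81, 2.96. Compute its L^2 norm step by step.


Step 1: Compute |f_i|^2 for each value:
  |5.96|^2 = 35.5216
  |-3.21|^2 = 10.3041
  |-1.23|^2 = 1.5129
  |5.57|^2 = 31.0249
Step 2: Multiply by measures and sum:
  35.5216 * 0.24 = 8.525184
  10.3041 * 0.76 = 7.831116
  1.5129 * 2.81 = 4.251249
  31.0249 * 2.96 = 91.833704
Sum = 8.525184 + 7.831116 + 4.251249 + 91.833704 = 112.441253
Step 3: Take the p-th root:
||f||_2 = (112.441253)^(1/2) = 10.603832


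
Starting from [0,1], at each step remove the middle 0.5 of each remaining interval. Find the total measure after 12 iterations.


Step 1: At each step, fraction remaining = 1 - 0.5 = 0.5
Step 2: After 12 steps, measure = (0.5)^12
Result = 2.441406e-04


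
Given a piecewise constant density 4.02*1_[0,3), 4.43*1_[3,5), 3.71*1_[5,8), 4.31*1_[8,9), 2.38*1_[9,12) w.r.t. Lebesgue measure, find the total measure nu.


Integrate each piece of the Radon-Nikodym derivative:
Step 1: integral_0^3 4.02 dx = 4.02*(3-0) = 4.02*3 = 12.06
Step 2: integral_3^5 4.43 dx = 4.43*(5-3) = 4.43*2 = 8.86
Step 3: integral_5^8 3.71 dx = 3.71*(8-5) = 3.71*3 = 11.13
Step 4: integral_8^9 4.31 dx = 4.31*(9-8) = 4.31*1 = 4.31
Step 5: integral_9^12 2.38 dx = 2.38*(12-9) = 2.38*3 = 7.14
Total: 12.06 + 8.86 + 11.13 + 4.31 + 7.14 = 43.5


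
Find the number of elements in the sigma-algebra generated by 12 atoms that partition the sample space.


Each element of the sigma-algebra is a union of some subset of the 12 atoms.
The number of such subsets is 2^12 = 4096.


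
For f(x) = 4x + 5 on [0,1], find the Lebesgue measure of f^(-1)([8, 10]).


f^(-1)([8, 10]) = {x : 8 <= 4x + 5 <= 10}
Solving: (8 - 5)/4 <= x <= (10 - 5)/4
= [0.75, 1.25]
Intersecting with [0,1]: [0.75, 1]
Measure = 1 - 0.75 = 0.25


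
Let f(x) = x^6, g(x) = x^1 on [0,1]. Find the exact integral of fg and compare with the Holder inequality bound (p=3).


Step 1: Exact integral of f*g = integral(x^7, 0, 1) = 1/8
     = 0.125
Step 2: Holder bound with p=3, q=1.5:
  ||f||_p = (integral x^18 dx)^(1/3) = (1/19)^(1/3) = 0.374756
  ||g||_q = (integral x^1.5 dx)^(1/1.5) = (1/2.5)^(1/1.5) = 0.542884
Step 3: Holder bound = ||f||_p * ||g||_q = 0.374756 * 0.542884 = 0.203449
Verification: 0.125 <= 0.203449 (Holder holds)


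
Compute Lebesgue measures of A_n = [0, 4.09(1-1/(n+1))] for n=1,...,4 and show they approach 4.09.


By continuity of measure from below: if A_n increases to A, then m(A_n) -> m(A).
Here A = [0, 4.09], so m(A) = 4.09
Step 1: a_1 = 4.09*(1 - 1/2) = 2.045, m(A_1) = 2.045
Step 2: a_2 = 4.09*(1 - 1/3) = 2.7267, m(A_2) = 2.7267
Step 3: a_3 = 4.09*(1 - 1/4) = 3.0675, m(A_3) = 3.0675
Step 4: a_4 = 4.09*(1 - 1/5) = 3.272, m(A_4) = 3.272
Limit: m(A_n) -> m([0,4.09]) = 4.09


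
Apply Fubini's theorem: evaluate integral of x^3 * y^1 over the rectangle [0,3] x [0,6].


By Fubini's theorem, the double integral factors as a product of single integrals:
Step 1: integral_0^3 x^3 dx = [x^4/4] from 0 to 3
     = 3^4/4 = 20.25
Step 2: integral_0^6 y^1 dy = [y^2/2] from 0 to 6
     = 6^2/2 = 18
Step 3: Double integral = 20.25 * 18 = 364.5


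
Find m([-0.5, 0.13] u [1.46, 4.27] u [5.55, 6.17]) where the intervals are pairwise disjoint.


For pairwise disjoint intervals, m(union) = sum of lengths.
= (0.13 - -0.5) + (4.27 - 1.46) + (6.17 - 5.55)
= 0.63 + 2.81 + 0.62
= 4.06


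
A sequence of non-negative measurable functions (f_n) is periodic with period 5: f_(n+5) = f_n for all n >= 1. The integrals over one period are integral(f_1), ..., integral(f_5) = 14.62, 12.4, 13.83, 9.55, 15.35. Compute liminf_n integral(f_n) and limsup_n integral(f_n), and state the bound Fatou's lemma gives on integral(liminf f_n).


The sequence (integral(f_n)) is periodic with period 5, repeating the values 14.62, 12.4, 13.83, 9.55, 15.35 indefinitely.
Step 1: For a periodic sequence, every tail (a_m, a_(m+1), ...) contains all 5 period values infinitely often.
Step 2: Hence inf of every tail = min of the period values = min(14.62, 12.4, 13.83, 9.55, 15.35) = 9.55.
        liminf_n integral(f_n) = sup over m of (inf of tail from m) = 9.55.
Step 3: Similarly sup of every tail = max of the period values = 15.35.
        limsup_n integral(f_n) = 15.35.
Step 4: Fatou's lemma: integral(liminf_n f_n) <= liminf_n integral(f_n) = 9.55.
        So the integral of the pointwise liminf is at most 9.55.


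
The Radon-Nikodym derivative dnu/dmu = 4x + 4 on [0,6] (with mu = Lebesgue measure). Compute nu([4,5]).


nu(A) = integral_A (dnu/dmu) dmu = integral_4^5 (4x + 4) dx
Step 1: Antiderivative F(x) = (4/2)x^2 + 4x
Step 2: F(5) = (4/2)*5^2 + 4*5 = 50 + 20 = 70
Step 3: F(4) = (4/2)*4^2 + 4*4 = 32 + 16 = 48
Step 4: nu([4,5]) = F(5) - F(4) = 70 - 48 = 22


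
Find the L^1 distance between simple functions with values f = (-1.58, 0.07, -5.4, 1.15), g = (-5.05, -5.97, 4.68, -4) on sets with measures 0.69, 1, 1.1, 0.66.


Step 1: Compute differences f_i - g_i:
  -1.58 - -5.05 = 3.47
  0.07 - -5.97 = 6.04
  -5.4 - 4.68 = -10.08
  1.15 - -4 = 5.15
Step 2: Compute |diff|^1 * measure for each set:
  |3.47|^1 * 0.69 = 3.47 * 0.69 = 2.3943
  |6.04|^1 * 1 = 6.04 * 1 = 6.04
  |-10.08|^1 * 1.1 = 10.08 * 1.1 = 11.088
  |5.15|^1 * 0.66 = 5.15 * 0.66 = 3.399
Step 3: Sum = 22.9213
Step 4: ||f-g||_1 = (22.9213)^(1/1) = 22.9213


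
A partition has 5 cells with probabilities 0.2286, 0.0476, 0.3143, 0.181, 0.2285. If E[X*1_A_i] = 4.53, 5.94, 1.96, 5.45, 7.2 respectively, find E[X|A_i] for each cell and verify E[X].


For each cell A_i: E[X|A_i] = E[X*1_A_i] / P(A_i)
Step 1: E[X|A_1] = 4.53 / 0.2286 = 19.816273
Step 2: E[X|A_2] = 5.94 / 0.0476 = 124.789916
Step 3: E[X|A_3] = 1.96 / 0.3143 = 6.23608
Step 4: E[X|A_4] = 5.45 / 0.181 = 30.110497
Step 5: E[X|A_5] = 7.2 / 0.2285 = 31.509847
Verification: E[X] = sum E[X*1_A_i] = 4.53 + 5.94 + 1.96 + 5.45 + 7.2 = 25.08


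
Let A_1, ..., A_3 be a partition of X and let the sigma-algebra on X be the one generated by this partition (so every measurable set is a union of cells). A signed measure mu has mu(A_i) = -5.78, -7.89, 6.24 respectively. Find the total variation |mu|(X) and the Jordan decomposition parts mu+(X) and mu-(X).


Step 1: Every measurable set is a union of atoms (the cells / points), so a Hahn decomposition is
  obtained by grouping atoms by sign: P = union of atoms with mu > 0, N = union of the remaining atoms.
  Atoms in P (indices): 3;  atoms in N (indices): 1, 2
  Positive values: 6.24
  Negative values: -5.78, -7.89
Step 2: mu+(X) = mu(P) = sum of positive atom values = 6.24
Step 3: mu-(X) = -mu(N) = sum of |negative atom values| = 13.67
Step 4: |mu|(X) = mu+(X) + mu-(X) = 6.24 + 13.67 = 19.91


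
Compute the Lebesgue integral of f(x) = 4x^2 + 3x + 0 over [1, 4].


The Lebesgue integral of a Riemann-integrable function agrees with the Riemann integral.
Antiderivative F(x) = (4/3)x^3 + (3/2)x^2 + 0x
F(4) = (4/3)*4^3 + (3/2)*4^2 + 0*4
     = (4/3)*64 + (3/2)*16 + 0*4
     = 85.333333 + 24 + 0
     = 109.333333
F(1) = 2.833333
Integral = F(4) - F(1) = 109.333333 - 2.833333 = 106.5


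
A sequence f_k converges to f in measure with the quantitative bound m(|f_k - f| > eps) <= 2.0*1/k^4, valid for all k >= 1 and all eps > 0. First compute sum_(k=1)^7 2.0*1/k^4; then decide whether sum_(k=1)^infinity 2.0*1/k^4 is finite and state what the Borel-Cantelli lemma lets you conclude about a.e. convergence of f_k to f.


Step 1: List the terms 2.0*1/k^4 for k = 1 to 7:
  k=1: 2
  k=2: 0.125
  k=3: 0.024691
  k=4: 0.007812
  k=5: 0.0032
  k=6: 0.001543
  k=7: 8.329863e-04
Step 2: Partial sum = 2 + 0.125 + 0.024691 + 0.007812 + 0.0032 + 0.001543 + 8.329863e-04
     = 2.16308
Step 3: The full series sum_(k>=1) 2.0*1/k^4 converges (p-series with p = 4 > 1; a constant multiple of a convergent series converges).
Step 4: Fix eps > 0. Since sum_k m(|f_k - f| > eps) < infinity, the Borel-Cantelli lemma gives
        m(limsup_k {|f_k - f| > eps}) = 0, i.e. for a.e. x, |f_k(x) - f(x)| <= eps for all large k.
        Applying this with eps = 1/j for j = 1, 2, ... and intersecting the countably many full-measure sets,
        for a.e. x we get limsup_k |f_k(x) - f(x)| <= 1/j for every j, hence f_k -> f almost everywhere.
Conclusion: series converges; Borel-Cantelli yields f_k -> f a.e.


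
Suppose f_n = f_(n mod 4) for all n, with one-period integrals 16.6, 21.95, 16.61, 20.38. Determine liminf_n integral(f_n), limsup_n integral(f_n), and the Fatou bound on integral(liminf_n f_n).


The sequence (integral(f_n)) is periodic with period 4, repeating the values 16.6, 21.95, 16.61, 20.38 indefinitely.
Step 1: For a periodic sequence, every tail (a_m, a_(m+1), ...) contains all 4 period values infinitely often.
Step 2: Hence inf of every tail = min of the period values = min(16.6, 21.95, 16.61, 20.38) = 16.6.
        liminf_n integral(f_n) = sup over m of (inf of tail from m) = 16.6.
Step 3: Similarly sup of every tail = max of the period values = 21.95.
        limsup_n integral(f_n) = 21.95.
Step 4: Fatou's lemma: integral(liminf_n f_n) <= liminf_n integral(f_n) = 16.6.
        So the integral of the pointwise liminf is at most 16.6.


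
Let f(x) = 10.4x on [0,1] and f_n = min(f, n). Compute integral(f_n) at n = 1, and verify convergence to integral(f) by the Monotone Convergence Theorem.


f(x) = 10.4x on [0,1]; f_n(x) = min(10.4x, n). At n = 1:
Step 1: f(x) reaches 1 at x = 1/10.4 = 0.096154
Step 2: integral(f_1) = integral(10.4x, 0, 0.096154) + integral(1, 0.096154, 1)
       = 10.4*0.096154^2/2 + 1*(1 - 0.096154)
       = 0.048077 + 0.903846
       = 0.951923
Step 3: As n -> infinity, f_n increases to f, so by MCT integral(f_n) -> integral(f) = 10.4/2 = 5.2.
Convergence: integral(f_1) = 0.951923 -> 5.2 as n -> infinity


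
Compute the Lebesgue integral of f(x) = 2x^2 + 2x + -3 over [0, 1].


The Lebesgue integral of a Riemann-integrable function agrees with the Riemann integral.
Antiderivative F(x) = (2/3)x^3 + (2/2)x^2 + -3x
F(1) = (2/3)*1^3 + (2/2)*1^2 + -3*1
     = (2/3)*1 + (2/2)*1 + -3*1
     = 0.666667 + 1 + -3
     = -1.333333
F(0) = 0.0
Integral = F(1) - F(0) = -1.333333 - 0.0 = -1.333333


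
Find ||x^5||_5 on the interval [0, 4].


Step 1: ||f||_5 = (integral_0^4 |x^5|^5 dx)^(1/5)
     = (integral_0^4 x^25 dx)^(1/5)
Step 2: integral_0^4 x^25 dx = [x^26/(26)] from 0 to 4 = 4^26/26
     = 4503599627370496/26 = 1.732154e+14
Step 3: ||f||_5 = (1.732154e+14)^(1/5) = 704.234481


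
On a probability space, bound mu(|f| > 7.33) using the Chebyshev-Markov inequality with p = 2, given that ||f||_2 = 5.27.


Chebyshev/Markov inequality: mu(|f| > eps) <= (||f||_p / eps)^p
Step 1: ||f||_2 / eps = 5.27 / 7.33 = 0.718963
Step 2: Raise to power p = 2:
  (0.718963)^2 = 0.516908
Step 3: Therefore mu(|f| > 7.33) <= 0.516908


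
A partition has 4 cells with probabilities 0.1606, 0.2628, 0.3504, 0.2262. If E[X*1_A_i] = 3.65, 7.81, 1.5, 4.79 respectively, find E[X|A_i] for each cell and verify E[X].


For each cell A_i: E[X|A_i] = E[X*1_A_i] / P(A_i)
Step 1: E[X|A_1] = 3.65 / 0.1606 = 22.727273
Step 2: E[X|A_2] = 7.81 / 0.2628 = 29.718417
Step 3: E[X|A_3] = 1.5 / 0.3504 = 4.280822
Step 4: E[X|A_4] = 4.79 / 0.2262 = 21.17595
Verification: E[X] = sum E[X*1_A_i] = 3.65 + 7.81 + 1.5 + 4.79 = 17.75


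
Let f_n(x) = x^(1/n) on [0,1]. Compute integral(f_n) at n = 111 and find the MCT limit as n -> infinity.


At n = 111: f_111(x) = x^(1/111).
Step 1: integral(x^(1/111), 0, 1) = [x^(1/111+1) / (1/111+1)] from 0 to 1
     = 1 / (1/111 + 1) = 1 / ((111+1)/111) = 111/(111+1)
     = 111/112 = 0.991071
Step 2: As n -> infinity, f_n(x) = x^(1/n) -> 1 for x in (0,1], and f_n is increasing in n.
By MCT, lim_n integral(f_n) = integral(lim_n f_n) = integral(1, 0, 1) = 1.
Step 3: Verify convergence: 111/112 = 0.991071 -> 1


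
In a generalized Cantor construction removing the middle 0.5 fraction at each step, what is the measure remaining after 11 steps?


Step 1: At each step, fraction remaining = 1 - 0.5 = 0.5
Step 2: After 11 steps, measure = (0.5)^11
Result = 4.882812e-04


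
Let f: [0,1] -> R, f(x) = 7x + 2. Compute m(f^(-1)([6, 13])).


f^(-1)([6, 13]) = {x : 6 <= 7x + 2 <= 13}
Solving: (6 - 2)/7 <= x <= (13 - 2)/7
= [0.571429, 1.571429]
Intersecting with [0,1]: [0.571429, 1]
Measure = 1 - 0.571429 = 0.428571


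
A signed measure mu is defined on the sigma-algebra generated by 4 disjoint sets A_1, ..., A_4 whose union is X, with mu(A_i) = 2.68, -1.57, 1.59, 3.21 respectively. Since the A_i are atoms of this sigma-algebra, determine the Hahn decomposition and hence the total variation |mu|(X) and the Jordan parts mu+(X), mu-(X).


Step 1: Every measurable set is a union of atoms (the cells / points), so a Hahn decomposition is
  obtained by grouping atoms by sign: P = union of atoms with mu > 0, N = union of the remaining atoms.
  Atoms in P (indices): 1, 3, 4;  atoms in N (indices): 2
  Positive values: 2.68, 1.59, 3.21
  Negative values: -1.57
Step 2: mu+(X) = mu(P) = sum of positive atom values = 7.48
Step 3: mu-(X) = -mu(N) = sum of |negative atom values| = 1.57
Step 4: |mu|(X) = mu+(X) + mu-(X) = 7.48 + 1.57 = 9.05


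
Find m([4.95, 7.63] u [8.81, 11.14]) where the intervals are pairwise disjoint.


For pairwise disjoint intervals, m(union) = sum of lengths.
= (7.63 - 4.95) + (11.14 - 8.81)
= 2.68 + 2.33
= 5.01


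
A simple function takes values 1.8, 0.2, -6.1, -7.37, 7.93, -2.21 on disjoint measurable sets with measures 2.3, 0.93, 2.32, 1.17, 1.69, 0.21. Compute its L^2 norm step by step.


Step 1: Compute |f_i|^2 for each value:
  |1.8|^2 = 3.24
  |0.2|^2 = 0.04
  |-6.1|^2 = 37.21
  |-7.37|^2 = 54.3169
  |7.93|^2 = 62.8849
  |-2.21|^2 = 4.8841
Step 2: Multiply by measures and sum:
  3.24 * 2.3 = 7.452
  0.04 * 0.93 = 0.0372
  37.21 * 2.32 = 86.3272
  54.3169 * 1.17 = 63.550773
  62.8849 * 1.69 = 106.275481
  4.8841 * 0.21 = 1.025661
Sum = 7.452 + 0.0372 + 86.3272 + 63.550773 + 106.275481 + 1.025661 = 264.668315
Step 3: Take the p-th root:
||f||_2 = (264.668315)^(1/2) = 16.26863


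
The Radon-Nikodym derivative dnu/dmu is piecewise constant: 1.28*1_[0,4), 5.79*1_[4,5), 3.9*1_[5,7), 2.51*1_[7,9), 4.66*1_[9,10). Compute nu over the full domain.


Integrate each piece of the Radon-Nikodym derivative:
Step 1: integral_0^4 1.28 dx = 1.28*(4-0) = 1.28*4 = 5.12
Step 2: integral_4^5 5.79 dx = 5.79*(5-4) = 5.79*1 = 5.79
Step 3: integral_5^7 3.9 dx = 3.9*(7-5) = 3.9*2 = 7.8
Step 4: integral_7^9 2.51 dx = 2.51*(9-7) = 2.51*2 = 5.02
Step 5: integral_9^10 4.66 dx = 4.66*(10-9) = 4.66*1 = 4.66
Total: 5.12 + 5.79 + 7.8 + 5.02 + 4.66 = 28.39


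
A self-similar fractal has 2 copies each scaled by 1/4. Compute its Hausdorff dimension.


For a self-similar set with N copies scaled by 1/r:
dim_H = log(N)/log(r) = log(2)/log(4)
= 0.693147/1.386294
= 0.5


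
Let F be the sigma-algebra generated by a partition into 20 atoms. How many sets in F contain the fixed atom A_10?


Each element of F is a union of some subset S of the 20 atoms.
The element contains A_10 iff A_10 is in S.
So we count subsets S of {A_1,...,A_20} with A_10 in S: choose freely among the other 19 atoms.
Count = 2^(20-1) = 2^19 = 524288.


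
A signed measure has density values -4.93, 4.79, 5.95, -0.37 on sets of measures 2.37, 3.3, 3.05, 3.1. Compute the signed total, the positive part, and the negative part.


Step 1: Compute signed measure on each set:
  Set 1: -4.93 * 2.37 = -11.6841
  Set 2: 4.79 * 3.3 = 15.807
  Set 3: 5.95 * 3.05 = 18.1475
  Set 4: -0.37 * 3.1 = -1.147
Step 2: Total signed measure = (-11.6841) + (15.807) + (18.1475) + (-1.147)
     = 21.1234
Step 3: Positive part mu+(X) = sum of positive contributions = 33.9545
Step 4: Negative part mu-(X) = |sum of negative contributions| = 12.8311


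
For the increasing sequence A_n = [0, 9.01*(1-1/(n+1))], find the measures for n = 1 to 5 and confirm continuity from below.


By continuity of measure from below: if A_n increases to A, then m(A_n) -> m(A).
Here A = [0, 9.01], so m(A) = 9.01
Step 1: a_1 = 9.01*(1 - 1/2) = 4.505, m(A_1) = 4.505
Step 2: a_2 = 9.01*(1 - 1/3) = 6.0067, m(A_2) = 6.0067
Step 3: a_3 = 9.01*(1 - 1/4) = 6.7575, m(A_3) = 6.7575
Step 4: a_4 = 9.01*(1 - 1/5) = 7.208, m(A_4) = 7.208
Step 5: a_5 = 9.01*(1 - 1/6) = 7.5083, m(A_5) = 7.5083
Limit: m(A_n) -> m([0,9.01]) = 9.01


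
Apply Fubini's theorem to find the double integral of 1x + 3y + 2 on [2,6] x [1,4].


By Fubini, integrate in x first, then y.
Step 1: Fix y, integrate over x in [2,6]:
  integral(1x + 3y + 2, x=2..6)
  = 1*(6^2 - 2^2)/2 + (3y + 2)*(6 - 2)
  = 16 + (3y + 2)*4
  = 16 + 12y + 8
  = 24 + 12y
Step 2: Integrate over y in [1,4]:
  integral(24 + 12y, y=1..4)
  = 24*3 + 12*(4^2 - 1^2)/2
  = 72 + 90
  = 162


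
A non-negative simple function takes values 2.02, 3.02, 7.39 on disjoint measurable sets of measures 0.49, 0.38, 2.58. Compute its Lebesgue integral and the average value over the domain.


Step 1: Integral = sum(value_i * measure_i)
= 2.02*0.49 + 3.02*0.38 + 7.39*2.58
= 0.9898 + 1.1476 + 19.0662
= 21.2036
Step 2: Total measure of domain = 0.49 + 0.38 + 2.58 = 3.45
Step 3: Average value = 21.2036 / 3.45 = 6.145971


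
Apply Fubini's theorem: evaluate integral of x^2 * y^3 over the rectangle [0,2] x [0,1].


By Fubini's theorem, the double integral factors as a product of single integrals:
Step 1: integral_0^2 x^2 dx = [x^3/3] from 0 to 2
     = 2^3/3 = 2.666667
Step 2: integral_0^1 y^3 dy = [y^4/4] from 0 to 1
     = 1^4/4 = 0.25
Step 3: Double integral = 2.666667 * 0.25 = 0.666667


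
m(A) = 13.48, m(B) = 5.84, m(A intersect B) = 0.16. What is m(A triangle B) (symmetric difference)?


m(A Delta B) = m(A) + m(B) - 2*m(A n B)
= 13.48 + 5.84 - 2*0.16
= 13.48 + 5.84 - 0.32
= 19


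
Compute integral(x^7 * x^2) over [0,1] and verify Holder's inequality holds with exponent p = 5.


Step 1: Exact integral of f*g = integral(x^9, 0, 1) = 1/10
     = 0.1
Step 2: Holder bound with p=5, q=1.25:
  ||f||_p = (integral x^35 dx)^(1/5) = (1/36)^(1/5) = 0.488359
  ||g||_q = (integral x^2.5 dx)^(1/1.25) = (1/3.5)^(1/1.25) = 0.367067
Step 3: Holder bound = ||f||_p * ||g||_q = 0.488359 * 0.367067 = 0.179261
Verification: 0.1 <= 0.179261 (Holder holds)


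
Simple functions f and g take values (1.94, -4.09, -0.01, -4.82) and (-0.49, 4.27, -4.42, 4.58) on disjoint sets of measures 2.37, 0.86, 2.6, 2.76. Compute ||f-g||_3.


Step 1: Compute differences f_i - g_i:
  1.94 - -0.49 = 2.43
  -4.09 - 4.27 = -8.36
  -0.01 - -4.42 = 4.41
  -4.82 - 4.58 = -9.4
Step 2: Compute |diff|^3 * measure for each set:
  |2.43|^3 * 2.37 = 14.348907 * 2.37 = 34.00691
  |-8.36|^3 * 0.86 = 584.277056 * 0.86 = 502.478268
  |4.41|^3 * 2.6 = 85.766121 * 2.6 = 222.991915
  |-9.4|^3 * 2.76 = 830.584 * 2.76 = 2292.41184
Step 3: Sum = 3051.888932
Step 4: ||f-g||_3 = (3051.888932)^(1/3) = 14.505173


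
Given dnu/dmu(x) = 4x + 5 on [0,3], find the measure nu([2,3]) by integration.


nu(A) = integral_A (dnu/dmu) dmu = integral_2^3 (4x + 5) dx
Step 1: Antiderivative F(x) = (4/2)x^2 + 5x
Step 2: F(3) = (4/2)*3^2 + 5*3 = 18 + 15 = 33
Step 3: F(2) = (4/2)*2^2 + 5*2 = 8 + 10 = 18
Step 4: nu([2,3]) = F(3) - F(2) = 33 - 18 = 15


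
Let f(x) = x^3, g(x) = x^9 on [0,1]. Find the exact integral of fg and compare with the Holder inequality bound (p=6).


Step 1: Exact integral of f*g = integral(x^12, 0, 1) = 1/13
     = 0.076923
Step 2: Holder bound with p=6, q=1.2:
  ||f||_p = (integral x^18 dx)^(1/6) = (1/19)^(1/6) = 0.612173
  ||g||_q = (integral x^10.8 dx)^(1/1.2) = (1/11.8)^(1/1.2) = 0.127869
Step 3: Holder bound = ||f||_p * ||g||_q = 0.612173 * 0.127869 = 0.078278
Verification: 0.076923 <= 0.078278 (Holder holds)


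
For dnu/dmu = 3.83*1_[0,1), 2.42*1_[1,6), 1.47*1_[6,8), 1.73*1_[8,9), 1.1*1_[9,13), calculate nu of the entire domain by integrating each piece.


Integrate each piece of the Radon-Nikodym derivative:
Step 1: integral_0^1 3.83 dx = 3.83*(1-0) = 3.83*1 = 3.83
Step 2: integral_1^6 2.42 dx = 2.42*(6-1) = 2.42*5 = 12.1
Step 3: integral_6^8 1.47 dx = 1.47*(8-6) = 1.47*2 = 2.94
Step 4: integral_8^9 1.73 dx = 1.73*(9-8) = 1.73*1 = 1.73
Step 5: integral_9^13 1.1 dx = 1.1*(13-9) = 1.1*4 = 4.4
Total: 3.83 + 12.1 + 2.94 + 1.73 + 4.4 = 25


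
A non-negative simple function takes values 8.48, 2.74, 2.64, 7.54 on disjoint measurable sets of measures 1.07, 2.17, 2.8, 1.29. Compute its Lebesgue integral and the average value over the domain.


Step 1: Integral = sum(value_i * measure_i)
= 8.48*1.07 + 2.74*2.17 + 2.64*2.8 + 7.54*1.29
= 9.0736 + 5.9458 + 7.392 + 9.7266
= 32.138
Step 2: Total measure of domain = 1.07 + 2.17 + 2.8 + 1.29 = 7.33
Step 3: Average value = 32.138 / 7.33 = 4.384447


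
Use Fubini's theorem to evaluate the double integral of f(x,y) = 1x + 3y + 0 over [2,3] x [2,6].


By Fubini, integrate in x first, then y.
Step 1: Fix y, integrate over x in [2,3]:
  integral(1x + 3y + 0, x=2..3)
  = 1*(3^2 - 2^2)/2 + (3y + 0)*(3 - 2)
  = 2.5 + (3y + 0)*1
  = 2.5 + 3y + 0
  = 2.5 + 3y
Step 2: Integrate over y in [2,6]:
  integral(2.5 + 3y, y=2..6)
  = 2.5*4 + 3*(6^2 - 2^2)/2
  = 10 + 48
  = 58


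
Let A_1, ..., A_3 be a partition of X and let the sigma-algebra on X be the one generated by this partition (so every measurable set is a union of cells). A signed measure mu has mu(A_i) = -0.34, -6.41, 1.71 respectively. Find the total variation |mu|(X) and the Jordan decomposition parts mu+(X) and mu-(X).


Step 1: Every measurable set is a union of atoms (the cells / points), so a Hahn decomposition is
  obtained by grouping atoms by sign: P = union of atoms with mu > 0, N = union of the remaining atoms.
  Atoms in P (indices): 3;  atoms in N (indices): 1, 2
  Positive values: 1.71
  Negative values: -0.34, -6.41
Step 2: mu+(X) = mu(P) = sum of positive atom values = 1.71
Step 3: mu-(X) = -mu(N) = sum of |negative atom values| = 6.75
Step 4: |mu|(X) = mu+(X) + mu-(X) = 1.71 + 6.75 = 8.46


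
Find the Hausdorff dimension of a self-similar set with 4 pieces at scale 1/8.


For a self-similar set with N copies scaled by 1/r:
dim_H = log(N)/log(r) = log(4)/log(8)
= 1.386294/2.079442
= 0.666667


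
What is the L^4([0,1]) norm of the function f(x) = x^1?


Step 1: ||f||_4 = (integral_0^1 |x^1|^4 dx)^(1/4)
     = (integral_0^1 x^4 dx)^(1/4)
Step 2: integral_0^1 x^4 dx = [x^5/(5)] from 0 to 1 = 1^5/5
     = 1/5 = 0.2
Step 3: ||f||_4 = (0.2)^(1/4) = 0.66874


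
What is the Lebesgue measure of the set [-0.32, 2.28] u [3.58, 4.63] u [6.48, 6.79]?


For pairwise disjoint intervals, m(union) = sum of lengths.
= (2.28 - -0.32) + (4.63 - 3.58) + (6.79 - 6.48)
= 2.6 + 1.05 + 0.31
= 3.96


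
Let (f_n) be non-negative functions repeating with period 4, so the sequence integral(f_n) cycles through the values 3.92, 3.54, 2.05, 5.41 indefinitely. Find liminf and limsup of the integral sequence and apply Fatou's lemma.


The sequence (integral(f_n)) is periodic with period 4, repeating the values 3.92, 3.54, 2.05, 5.41 indefinitely.
Step 1: For a periodic sequence, every tail (a_m, a_(m+1), ...) contains all 4 period values infinitely often.
Step 2: Hence inf of every tail = min of the period values = min(3.92, 3.54, 2.05, 5.41) = 2.05.
        liminf_n integral(f_n) = sup over m of (inf of tail from m) = 2.05.
Step 3: Similarly sup of every tail = max of the period values = 5.41.
        limsup_n integral(f_n) = 5.41.
Step 4: Fatou's lemma: integral(liminf_n f_n) <= liminf_n integral(f_n) = 2.05.
        So the integral of the pointwise liminf is at most 2.05.


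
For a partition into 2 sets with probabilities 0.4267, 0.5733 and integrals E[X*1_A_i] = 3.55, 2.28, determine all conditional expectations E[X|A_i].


For each cell A_i: E[X|A_i] = E[X*1_A_i] / P(A_i)
Step 1: E[X|A_1] = 3.55 / 0.4267 = 8.319663
Step 2: E[X|A_2] = 2.28 / 0.5733 = 3.976975
Verification: E[X] = sum E[X*1_A_i] = 3.55 + 2.28 = 5.83


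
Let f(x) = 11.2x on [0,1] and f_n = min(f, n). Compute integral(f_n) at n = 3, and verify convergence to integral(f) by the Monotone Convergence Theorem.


f(x) = 11.2x on [0,1]; f_n(x) = min(11.2x, n). At n = 3:
Step 1: f(x) reaches 3 at x = 3/11.2 = 0.267857
Step 2: integral(f_3) = integral(11.2x, 0, 0.267857) + integral(3, 0.267857, 1)
       = 11.2*0.267857^2/2 + 3*(1 - 0.267857)
       = 0.401786 + 2.196429
       = 2.598214
Step 3: As n -> infinity, f_n increases to f, so by MCT integral(f_n) -> integral(f) = 11.2/2 = 5.6.
Convergence: integral(f_3) = 2.598214 -> 5.6 as n -> infinity


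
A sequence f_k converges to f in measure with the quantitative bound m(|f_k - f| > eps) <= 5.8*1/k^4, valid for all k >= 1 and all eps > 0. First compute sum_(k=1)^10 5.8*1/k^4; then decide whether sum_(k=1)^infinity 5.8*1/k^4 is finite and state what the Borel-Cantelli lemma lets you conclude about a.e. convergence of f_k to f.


Step 1: List the terms 5.8*1/k^4 for k = 1 to 10:
  k=1: 5.8
  k=2: 0.3625
  k=3: 0.071605
  k=4: 0.022656
  k=5: 0.00928
  k=6: 0.004475
  k=7: 0.002416
  k=8: 0.001416
  k=9: 8.840116e-04
  k=10: 5.800000e-04
Step 2: Partial sum = 5.8 + 0.3625 + 0.071605 + 0.022656 + 0.00928 + 0.004475 + 0.002416 + 0.001416 + 8.840116e-04 + 5.800000e-04
     = 6.275812
Step 3: The full series sum_(k>=1) 5.8*1/k^4 converges (p-series with p = 4 > 1; a constant multiple of a convergent series converges).
Step 4: Fix eps > 0. Since sum_k m(|f_k - f| > eps) < infinity, the Borel-Cantelli lemma gives
        m(limsup_k {|f_k - f| > eps}) = 0, i.e. for a.e. x, |f_k(x) - f(x)| <= eps for all large k.
        Applying this with eps = 1/j for j = 1, 2, ... and intersecting the countably many full-measure sets,
        for a.e. x we get limsup_k |f_k(x) - f(x)| <= 1/j for every j, hence f_k -> f almost everywhere.
Conclusion: series converges; Borel-Cantelli yields f_k -> f a.e.


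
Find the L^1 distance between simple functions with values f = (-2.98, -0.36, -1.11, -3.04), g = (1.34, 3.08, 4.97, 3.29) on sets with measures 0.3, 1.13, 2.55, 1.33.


Step 1: Compute differences f_i - g_i:
  -2.98 - 1.34 = -4.32
  -0.36 - 3.08 = -3.44
  -1.11 - 4.97 = -6.08
  -3.04 - 3.29 = -6.33
Step 2: Compute |diff|^1 * measure for each set:
  |-4.32|^1 * 0.3 = 4.32 * 0.3 = 1.296
  |-3.44|^1 * 1.13 = 3.44 * 1.13 = 3.8872
  |-6.08|^1 * 2.55 = 6.08 * 2.55 = 15.504
  |-6.33|^1 * 1.33 = 6.33 * 1.33 = 8.4189
Step 3: Sum = 29.1061
Step 4: ||f-g||_1 = (29.1061)^(1/1) = 29.1061


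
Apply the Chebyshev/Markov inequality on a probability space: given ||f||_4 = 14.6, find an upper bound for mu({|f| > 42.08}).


Chebyshev/Markov inequality: mu(|f| > eps) <= (||f||_p / eps)^p
Step 1: ||f||_4 / eps = 14.6 / 42.08 = 0.346958
Step 2: Raise to power p = 4:
  (0.346958)^4 = 0.014491
Step 3: Therefore mu(|f| > 42.08) <= 0.014491


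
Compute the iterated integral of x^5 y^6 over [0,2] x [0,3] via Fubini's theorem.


By Fubini's theorem, the double integral factors as a product of single integrals:
Step 1: integral_0^2 x^5 dx = [x^6/6] from 0 to 2
     = 2^6/6 = 10.666667
Step 2: integral_0^3 y^6 dy = [y^7/7] from 0 to 3
     = 3^7/7 = 312.428571
Step 3: Double integral = 10.666667 * 312.428571 = 3332.571429


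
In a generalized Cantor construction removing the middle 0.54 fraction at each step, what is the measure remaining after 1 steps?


Step 1: At each step, fraction remaining = 1 - 0.54 = 0.46
Step 2: After 1 steps, measure = (0.46)^1
Step 3: Computing the power step by step:
  After step 1: 0.46
Result = 0.46


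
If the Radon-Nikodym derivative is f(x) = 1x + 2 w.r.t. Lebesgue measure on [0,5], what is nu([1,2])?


nu(A) = integral_A (dnu/dmu) dmu = integral_1^2 (1x + 2) dx
Step 1: Antiderivative F(x) = (1/2)x^2 + 2x
Step 2: F(2) = (1/2)*2^2 + 2*2 = 2 + 4 = 6
Step 3: F(1) = (1/2)*1^2 + 2*1 = 0.5 + 2 = 2.5
Step 4: nu([1,2]) = F(2) - F(1) = 6 - 2.5 = 3.5


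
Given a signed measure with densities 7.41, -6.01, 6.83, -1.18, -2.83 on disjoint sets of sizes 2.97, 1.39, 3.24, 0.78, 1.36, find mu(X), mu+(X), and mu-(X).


Step 1: Compute signed measure on each set:
  Set 1: 7.41 * 2.97 = 22.0077
  Set 2: -6.01 * 1.39 = -8.3539
  Set 3: 6.83 * 3.24 = 22.1292
  Set 4: -1.18 * 0.78 = -0.9204
  Set 5: -2.83 * 1.36 = -3.8488
Step 2: Total signed measure = (22.0077) + (-8.3539) + (22.1292) + (-0.9204) + (-3.8488)
     = 31.0138
Step 3: Positive part mu+(X) = sum of positive contributions = 44.1369
Step 4: Negative part mu-(X) = |sum of negative contributions| = 13.1231


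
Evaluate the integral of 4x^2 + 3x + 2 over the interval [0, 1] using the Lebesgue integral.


The Lebesgue integral of a Riemann-integrable function agrees with the Riemann integral.
Antiderivative F(x) = (4/3)x^3 + (3/2)x^2 + 2x
F(1) = (4/3)*1^3 + (3/2)*1^2 + 2*1
     = (4/3)*1 + (3/2)*1 + 2*1
     = 1.333333 + 1.5 + 2
     = 4.833333
F(0) = 0.0
Integral = F(1) - F(0) = 4.833333 - 0.0 = 4.833333


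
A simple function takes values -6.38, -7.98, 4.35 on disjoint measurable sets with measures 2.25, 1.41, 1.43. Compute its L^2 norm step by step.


Step 1: Compute |f_i|^2 for each value:
  |-6.38|^2 = 40.7044
  |-7.98|^2 = 63.6804
  |4.35|^2 = 18.9225
Step 2: Multiply by measures and sum:
  40.7044 * 2.25 = 91.5849
  63.6804 * 1.41 = 89.789364
  18.9225 * 1.43 = 27.059175
Sum = 91.5849 + 89.789364 + 27.059175 = 208.433439
Step 3: Take the p-th root:
||f||_2 = (208.433439)^(1/2) = 14.437224


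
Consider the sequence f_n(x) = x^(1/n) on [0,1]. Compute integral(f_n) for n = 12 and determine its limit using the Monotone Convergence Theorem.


At n = 12: f_12(x) = x^(1/12).
Step 1: integral(x^(1/12), 0, 1) = [x^(1/12+1) / (1/12+1)] from 0 to 1
     = 1 / (1/12 + 1) = 1 / ((12+1)/12) = 12/(12+1)
     = 12/13 = 0.923077
Step 2: As n -> infinity, f_n(x) = x^(1/n) -> 1 for x in (0,1], and f_n is increasing in n.
By MCT, lim_n integral(f_n) = integral(lim_n f_n) = integral(1, 0, 1) = 1.
Step 3: Verify convergence: 12/13 = 0.923077 -> 1


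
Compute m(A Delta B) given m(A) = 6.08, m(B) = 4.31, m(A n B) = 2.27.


m(A Delta B) = m(A) + m(B) - 2*m(A n B)
= 6.08 + 4.31 - 2*2.27
= 6.08 + 4.31 - 4.54
= 5.85


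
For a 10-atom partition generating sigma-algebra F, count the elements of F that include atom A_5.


Each element of F is a union of some subset S of the 10 atoms.
The element contains A_5 iff A_5 is in S.
So we count subsets S of {A_1,...,A_10} with A_5 in S: choose freely among the other 9 atoms.
Count = 2^(10-1) = 2^9 = 512.


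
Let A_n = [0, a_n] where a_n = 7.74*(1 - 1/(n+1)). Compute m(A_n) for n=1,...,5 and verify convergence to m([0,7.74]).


By continuity of measure from below: if A_n increases to A, then m(A_n) -> m(A).
Here A = [0, 7.74], so m(A) = 7.74
Step 1: a_1 = 7.74*(1 - 1/2) = 3.87, m(A_1) = 3.87
Step 2: a_2 = 7.74*(1 - 1/3) = 5.16, m(A_2) = 5.16
Step 3: a_3 = 7.74*(1 - 1/4) = 5.805, m(A_3) = 5.805
Step 4: a_4 = 7.74*(1 - 1/5) = 6.192, m(A_4) = 6.192
Step 5: a_5 = 7.74*(1 - 1/6) = 6.45, m(A_5) = 6.45
Limit: m(A_n) -> m([0,7.74]) = 7.74


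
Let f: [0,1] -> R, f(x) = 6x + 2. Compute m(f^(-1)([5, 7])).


f^(-1)([5, 7]) = {x : 5 <= 6x + 2 <= 7}
Solving: (5 - 2)/6 <= x <= (7 - 2)/6
= [0.5, 0.833333]
Intersecting with [0,1]: [0.5, 0.833333]
Measure = 0.833333 - 0.5 = 0.333333


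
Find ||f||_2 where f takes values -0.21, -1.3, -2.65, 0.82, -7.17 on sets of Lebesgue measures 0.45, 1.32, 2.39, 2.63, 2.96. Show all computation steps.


Step 1: Compute |f_i|^2 for each value:
  |-0.21|^2 = 0.0441
  |-1.3|^2 = 1.69
  |-2.65|^2 = 7.0225
  |0.82|^2 = 0.6724
  |-7.17|^2 = 51.4089
Step 2: Multiply by measures and sum:
  0.0441 * 0.45 = 0.019845
  1.69 * 1.32 = 2.2308
  7.0225 * 2.39 = 16.783775
  0.6724 * 2.63 = 1.768412
  51.4089 * 2.96 = 152.170344
Sum = 0.019845 + 2.2308 + 16.783775 + 1.768412 + 152.170344 = 172.973176
Step 3: Take the p-th root:
||f||_2 = (172.973176)^(1/2) = 13.151927


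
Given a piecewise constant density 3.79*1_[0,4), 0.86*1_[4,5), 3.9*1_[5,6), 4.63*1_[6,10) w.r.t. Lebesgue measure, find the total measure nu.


Integrate each piece of the Radon-Nikodym derivative:
Step 1: integral_0^4 3.79 dx = 3.79*(4-0) = 3.79*4 = 15.16
Step 2: integral_4^5 0.86 dx = 0.86*(5-4) = 0.86*1 = 0.86
Step 3: integral_5^6 3.9 dx = 3.9*(6-5) = 3.9*1 = 3.9
Step 4: integral_6^10 4.63 dx = 4.63*(10-6) = 4.63*4 = 18.52
Total: 15.16 + 0.86 + 3.9 + 18.52 = 38.44


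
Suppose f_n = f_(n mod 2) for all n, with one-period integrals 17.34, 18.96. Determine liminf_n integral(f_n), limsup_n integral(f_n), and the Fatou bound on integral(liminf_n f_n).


The sequence (integral(f_n)) is periodic with period 2, repeating the values 17.34, 18.96 indefinitely.
Step 1: For a periodic sequence, every tail (a_m, a_(m+1), ...) contains all 2 period values infinitely often.
Step 2: Hence inf of every tail = min of the period values = min(17.34, 18.96) = 17.34.
        liminf_n integral(f_n) = sup over m of (inf of tail from m) = 17.34.
Step 3: Similarly sup of every tail = max of the period values = 18.96.
        limsup_n integral(f_n) = 18.96.
Step 4: Fatou's lemma: integral(liminf_n f_n) <= liminf_n integral(f_n) = 17.34.
        So the integral of the pointwise liminf is at most 17.34.


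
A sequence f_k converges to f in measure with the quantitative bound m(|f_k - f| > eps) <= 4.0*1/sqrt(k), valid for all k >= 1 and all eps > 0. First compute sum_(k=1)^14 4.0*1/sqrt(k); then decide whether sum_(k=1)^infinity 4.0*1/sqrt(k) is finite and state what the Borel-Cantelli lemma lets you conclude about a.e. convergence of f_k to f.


Step 1: List the terms 4.0*1/sqrt(k) for k = 1 to 14:
  k=1: 4
  k=2: 2.828427
  k=3: 2.309401
  k=4: 2
  k=5: 1.788854
  k=6: 1.632993
  k=7: 1.511858
  k=8: 1.414214
  k=9: 1.333333
  k=10: 1.264911
  k=11: 1.206045
  k=12: 1.154701
  k=13: 1.1094
  k=14: 1.069045
Step 2: Partial sum = 4 + 2.828427 + 2.309401 + 2 + 1.788854 + 1.632993 + 1.511858 + 1.414214 + 1.333333 + 1.264911 + 1.206045 + 1.154701 + 1.1094 + 1.069045
     = 24.623183
Step 3: The full series sum_(k>=1) 4.0*1/sqrt(k) diverges (p-series with p = 1/2 <= 1; a nonzero constant multiple of a divergent series diverges).
Step 4: The (first) Borel-Cantelli lemma requires a summable sequence of measures, so it does not apply here;
        from this bound alone no conclusion about a.e. convergence can be drawn (convergence in measure still
        gives an a.e.-convergent subsequence, but not a.e. convergence of the whole sequence).
Conclusion: series diverges; Borel-Cantelli is inconclusive about a.e. convergence of f_k.


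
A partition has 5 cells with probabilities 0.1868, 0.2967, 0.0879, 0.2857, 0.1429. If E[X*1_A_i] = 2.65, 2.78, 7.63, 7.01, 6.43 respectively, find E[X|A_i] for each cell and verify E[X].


For each cell A_i: E[X|A_i] = E[X*1_A_i] / P(A_i)
Step 1: E[X|A_1] = 2.65 / 0.1868 = 14.186296
Step 2: E[X|A_2] = 2.78 / 0.2967 = 9.369734
Step 3: E[X|A_3] = 7.63 / 0.0879 = 86.803185
Step 4: E[X|A_4] = 7.01 / 0.2857 = 24.536227
Step 5: E[X|A_5] = 6.43 / 0.1429 = 44.996501
Verification: E[X] = sum E[X*1_A_i] = 2.65 + 2.78 + 7.63 + 7.01 + 6.43 = 26.5


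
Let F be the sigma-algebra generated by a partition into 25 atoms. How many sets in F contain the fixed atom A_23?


Each element of F is a union of some subset S of the 25 atoms.
The element contains A_23 iff A_23 is in S.
So we count subsets S of {A_1,...,A_25} with A_23 in S: choose freely among the other 24 atoms.
Count = 2^(25-1) = 2^24 = 16777216.


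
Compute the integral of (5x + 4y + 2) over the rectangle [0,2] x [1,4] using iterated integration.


By Fubini, integrate in x first, then y.
Step 1: Fix y, integrate over x in [0,2]:
  integral(5x + 4y + 2, x=0..2)
  = 5*(2^2 - 0^2)/2 + (4y + 2)*(2 - 0)
  = 10 + (4y + 2)*2
  = 10 + 8y + 4
  = 14 + 8y
Step 2: Integrate over y in [1,4]:
  integral(14 + 8y, y=1..4)
  = 14*3 + 8*(4^2 - 1^2)/2
  = 42 + 60
  = 102


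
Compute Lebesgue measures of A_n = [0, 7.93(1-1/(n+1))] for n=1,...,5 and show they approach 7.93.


By continuity of measure from below: if A_n increases to A, then m(A_n) -> m(A).
Here A = [0, 7.93], so m(A) = 7.93
Step 1: a_1 = 7.93*(1 - 1/2) = 3.965, m(A_1) = 3.965
Step 2: a_2 = 7.93*(1 - 1/3) = 5.2867, m(A_2) = 5.2867
Step 3: a_3 = 7.93*(1 - 1/4) = 5.9475, m(A_3) = 5.9475
Step 4: a_4 = 7.93*(1 - 1/5) = 6.344, m(A_4) = 6.344
Step 5: a_5 = 7.93*(1 - 1/6) = 6.6083, m(A_5) = 6.6083
Limit: m(A_n) -> m([0,7.93]) = 7.93


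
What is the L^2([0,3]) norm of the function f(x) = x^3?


Step 1: ||f||_2 = (integral_0^3 |x^3|^2 dx)^(1/2)
     = (integral_0^3 x^6 dx)^(1/2)
Step 2: integral_0^3 x^6 dx = [x^7/(7)] from 0 to 3 = 3^7/7
     = 2187/7 = 312.428571
Step 3: ||f||_2 = (312.428571)^(1/2) = 17.675649


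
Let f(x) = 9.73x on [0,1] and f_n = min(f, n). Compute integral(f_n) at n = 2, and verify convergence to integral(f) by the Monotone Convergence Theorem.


f(x) = 9.73x on [0,1]; f_n(x) = min(9.73x, n). At n = 2:
Step 1: f(x) reaches 2 at x = 2/9.73 = 0.20555
Step 2: integral(f_2) = integral(9.73x, 0, 0.20555) + integral(2, 0.20555, 1)
       = 9.73*0.20555^2/2 + 2*(1 - 0.20555)
       = 0.20555 + 1.5889
       = 1.79445
Step 3: As n -> infinity, f_n increases to f, so by MCT integral(f_n) -> integral(f) = 9.73/2 = 4.865.
Convergence: integral(f_2) = 1.79445 -> 4.865 as n -> infinity


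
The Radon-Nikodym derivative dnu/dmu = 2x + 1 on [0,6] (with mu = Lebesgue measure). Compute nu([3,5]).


nu(A) = integral_A (dnu/dmu) dmu = integral_3^5 (2x + 1) dx
Step 1: Antiderivative F(x) = (2/2)x^2 + 1x
Step 2: F(5) = (2/2)*5^2 + 1*5 = 25 + 5 = 30
Step 3: F(3) = (2/2)*3^2 + 1*3 = 9 + 3 = 12
Step 4: nu([3,5]) = F(5) - F(3) = 30 - 12 = 18


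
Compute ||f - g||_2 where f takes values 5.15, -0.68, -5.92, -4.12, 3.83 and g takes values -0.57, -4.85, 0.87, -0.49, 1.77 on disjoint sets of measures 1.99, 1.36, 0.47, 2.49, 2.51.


Step 1: Compute differences f_i - g_i:
  5.15 - -0.57 = 5.72
  -0.68 - -4.85 = 4.17
  -5.92 - 0.87 = -6.79
  -4.12 - -0.49 = -3.63
  3.83 - 1.77 = 2.06
Step 2: Compute |diff|^2 * measure for each set:
  |5.72|^2 * 1.99 = 32.7184 * 1.99 = 65.109616
  |4.17|^2 * 1.36 = 17.3889 * 1.36 = 23.648904
  |-6.79|^2 * 0.47 = 46.1041 * 0.47 = 21.668927
  |-3.63|^2 * 2.49 = 13.1769 * 2.49 = 32.810481
  |2.06|^2 * 2.51 = 4.2436 * 2.51 = 10.651436
Step 3: Sum = 153.889364
Step 4: ||f-g||_2 = (153.889364)^(1/2) = 12.405215
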